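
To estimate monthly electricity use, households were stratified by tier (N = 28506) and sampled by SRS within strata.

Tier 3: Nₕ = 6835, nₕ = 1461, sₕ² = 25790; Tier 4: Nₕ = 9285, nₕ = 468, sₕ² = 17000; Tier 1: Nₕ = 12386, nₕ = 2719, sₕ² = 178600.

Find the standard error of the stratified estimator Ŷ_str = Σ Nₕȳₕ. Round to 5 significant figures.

107180

Var(Ŷ_str) = Σₕ Nₕ²(1 − fₕ)sₕ²/nₕ.
Tier 3: 6835²·(1 − 1461/6835)·25790/1461 = 6.4839149 × 10^8.
Tier 4: 9285²·(1 − 468/9285)·17000/468 = 2.9737593 × 10^9.
Tier 1: 12386²·(1 − 2719/12386)·178600/2719 = 7.8649333 × 10^9.
Sum = 1.1487084 × 10^10.
SE = √(1.1487084 × 10^10) = 107180.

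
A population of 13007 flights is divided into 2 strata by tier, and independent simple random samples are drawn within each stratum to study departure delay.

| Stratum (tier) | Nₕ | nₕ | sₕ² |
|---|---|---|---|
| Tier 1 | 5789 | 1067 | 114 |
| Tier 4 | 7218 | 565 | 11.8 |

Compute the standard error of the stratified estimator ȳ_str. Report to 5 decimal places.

0.15229

Var(ȳ_str) = Σₕ Wₕ²(1 − fₕ)sₕ²/nₕ with Wₕ = Nₕ/N, N = 13007.
Tier 1: Wₕ = 0.44506804; term = 0.44506804²·(1 − 0.18431508)·114/1067 = 0.017262977.
Tier 4: Wₕ = 0.55493196; term = 0.55493196²·(1 − 0.07827653)·11.8/565 = 0.0059280749.
Sum = 0.023191052.
SE = √(0.023191052) = 0.15229.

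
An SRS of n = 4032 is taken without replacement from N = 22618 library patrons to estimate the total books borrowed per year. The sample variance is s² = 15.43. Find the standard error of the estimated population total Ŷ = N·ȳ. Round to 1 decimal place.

1268.4

Var(Ŷ) = N²·Var(ȳ) = N²·(1 − n/N)·s²/n.
f = 4032/22618 = 0.17826510; Var(ȳ) = 0.82173490·15.43/4032 = 0.0031446849.
Var(Ŷ) = 22618² · 0.0031446849 = 1.6087388 × 10^6.
SE(Ŷ) = √(1.6087388 × 10^6) = 1268.4.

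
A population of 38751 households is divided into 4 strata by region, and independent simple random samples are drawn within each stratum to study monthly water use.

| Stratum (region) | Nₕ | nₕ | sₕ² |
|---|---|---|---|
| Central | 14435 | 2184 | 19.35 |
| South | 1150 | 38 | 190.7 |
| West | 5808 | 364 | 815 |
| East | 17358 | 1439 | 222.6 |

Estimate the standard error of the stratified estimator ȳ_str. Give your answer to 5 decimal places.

0.28448

Var(ȳ_str) = Σₕ Wₕ²(1 − fₕ)sₕ²/nₕ with Wₕ = Nₕ/N, N = 38751.
Central: Wₕ = 0.37250652; term = 0.37250652²·(1 − 0.15129893)·19.35/2184 = 0.0010434.
South: Wₕ = 0.02967665; term = 0.02967665²·(1 − 0.03304348)·190.7/38 = 0.0042736986.
West: Wₕ = 0.14988000; term = 0.14988000²·(1 − 0.06267218)·815/364 = 0.047144944.
East: Wₕ = 0.44793683; term = 0.44793683²·(1 − 0.08290126)·222.6/1439 = 0.028465185.
Sum = 0.080927228.
SE = √(0.080927228) = 0.28448.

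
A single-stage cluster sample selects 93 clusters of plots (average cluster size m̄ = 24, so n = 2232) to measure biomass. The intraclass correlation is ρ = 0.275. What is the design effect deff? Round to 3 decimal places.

deff = 1 + (24 − 1)·0.275 = 1 + 6.325 = 7.325.

7.325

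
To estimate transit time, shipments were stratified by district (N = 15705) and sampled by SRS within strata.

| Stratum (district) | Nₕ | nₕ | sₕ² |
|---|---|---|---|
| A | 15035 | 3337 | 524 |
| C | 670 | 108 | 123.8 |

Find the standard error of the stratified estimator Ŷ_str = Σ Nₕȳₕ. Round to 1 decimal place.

5296.2

Var(Ŷ_str) = Σₕ Nₕ²(1 − fₕ)sₕ²/nₕ.
A: 15035²·(1 − 3337/15035)·524/3337 = 2.7617867 × 10^7.
C: 670²·(1 − 108/670)·123.8/108 = 431626.41.
Sum = 2.8049493 × 10^7.
SE = √(2.8049493 × 10^7) = 5296.2.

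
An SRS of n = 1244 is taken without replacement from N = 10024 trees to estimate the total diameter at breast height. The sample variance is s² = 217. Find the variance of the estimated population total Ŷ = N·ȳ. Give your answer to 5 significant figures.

1.5352 × 10^7

Var(Ŷ) = N²·Var(ȳ) = N²·(1 − n/N)·s²/n.
f = 1244/10024 = 0.12410215; Var(ȳ) = 0.87589785·217/1244 = 0.15278925.
Var(Ŷ) = 10024² · 0.15278925 = 1.5352352 × 10^7.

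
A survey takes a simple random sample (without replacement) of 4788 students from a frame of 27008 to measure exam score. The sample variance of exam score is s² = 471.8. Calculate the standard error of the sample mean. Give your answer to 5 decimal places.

0.28473

Under SRS without replacement, Var(ȳ) = (1 − f)·s²/n with f = n/N = 4788/27008 = 0.17728081.
Var(ȳ) = (1 − 0.17728081)·471.8/4788 = 0.82271919·0.098538012 = 0.081069114.
SE(ȳ) = √(0.081069114) = 0.28473.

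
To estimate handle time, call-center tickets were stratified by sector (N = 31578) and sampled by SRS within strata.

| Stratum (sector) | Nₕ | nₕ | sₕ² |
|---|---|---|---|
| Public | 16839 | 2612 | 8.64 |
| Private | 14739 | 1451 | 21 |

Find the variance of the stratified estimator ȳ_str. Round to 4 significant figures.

0.003637

Var(ȳ_str) = Σₕ Wₕ²(1 − fₕ)sₕ²/nₕ with Wₕ = Nₕ/N, N = 31578.
Public: Wₕ = 0.53325100; term = 0.53325100²·(1 − 0.15511610)·8.64/2612 = 7.9469587 × 10^-4.
Private: Wₕ = 0.46674900; term = 0.46674900²·(1 − 0.09844630)·21/1451 = 0.0028425642.
Sum = 0.0036372601.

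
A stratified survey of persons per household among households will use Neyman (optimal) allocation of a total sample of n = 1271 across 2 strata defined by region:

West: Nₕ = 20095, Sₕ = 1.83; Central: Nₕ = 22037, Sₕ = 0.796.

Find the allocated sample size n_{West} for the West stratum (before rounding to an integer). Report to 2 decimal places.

860.52

Neyman allocation: nₕ = n·NₕSₕ / Σⱼ NⱼSⱼ.
Σ NⱼSⱼ = 20095·1.83 + 22037·0.796 = 54315.302.
n_{West} = 1271·20095·1.83 / 54315.302 = 860.52.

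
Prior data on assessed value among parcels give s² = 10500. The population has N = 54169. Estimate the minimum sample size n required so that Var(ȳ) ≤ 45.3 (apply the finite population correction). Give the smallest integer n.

231

Without fpc, n₀ = s²/D = 10500/45.3 = 231.7881.
With fpc, (1 − n/N)·s²/n ≤ D requires n ≥ n₀/(1 + n₀/N) = 231.7881/(1 + 231.7881/54169) = 230.8005.
Rounding up, n = 231.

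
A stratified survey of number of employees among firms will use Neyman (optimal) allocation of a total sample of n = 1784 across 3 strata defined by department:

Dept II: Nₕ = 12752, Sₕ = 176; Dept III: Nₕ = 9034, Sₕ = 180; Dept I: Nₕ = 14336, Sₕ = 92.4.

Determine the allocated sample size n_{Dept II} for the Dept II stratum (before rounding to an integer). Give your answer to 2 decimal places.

Neyman allocation: nₕ = n·NₕSₕ / Σⱼ NⱼSⱼ.
Σ NⱼSⱼ = 12752·176 + 9034·180 + 14336·92.4 = 5.1951184 × 10^6.
n_{Dept II} = 1784·12752·176 / (5.1951184 × 10^6) = 770.71.

770.71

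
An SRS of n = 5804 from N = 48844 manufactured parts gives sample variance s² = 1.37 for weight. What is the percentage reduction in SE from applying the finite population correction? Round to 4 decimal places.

f = n/N = 5804/48844 = 0.11882729.
SE_no-fpc = √(s²/n) = 0.015363727; SE_fpc = √((1−f)s²/n) = 0.014422053.
Ratio = √(1−f) = 0.93870800. Reduction = 100·(1 − 0.93870800) = 6.1292%.

6.1292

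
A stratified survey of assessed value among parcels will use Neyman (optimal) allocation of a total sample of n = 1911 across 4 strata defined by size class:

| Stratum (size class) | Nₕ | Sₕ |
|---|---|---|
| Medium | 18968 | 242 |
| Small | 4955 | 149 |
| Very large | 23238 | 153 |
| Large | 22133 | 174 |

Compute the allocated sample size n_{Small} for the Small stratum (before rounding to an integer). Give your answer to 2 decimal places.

Neyman allocation: nₕ = n·NₕSₕ / Σⱼ NⱼSⱼ.
Σ NⱼSⱼ = 18968·242 + 4955·149 + 23238·153 + 22133·174 = 1.2735107 × 10^7.
n_{Small} = 1911·4955·149 / (1.2735107 × 10^7) = 110.79.

110.79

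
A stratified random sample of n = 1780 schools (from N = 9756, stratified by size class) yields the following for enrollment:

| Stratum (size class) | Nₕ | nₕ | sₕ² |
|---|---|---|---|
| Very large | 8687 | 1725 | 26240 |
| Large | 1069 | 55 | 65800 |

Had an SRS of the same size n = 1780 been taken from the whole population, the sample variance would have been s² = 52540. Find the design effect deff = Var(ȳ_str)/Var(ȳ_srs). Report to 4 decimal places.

0.9652

Var(ȳ_str) = Σ Wₕ²(1−fₕ)sₕ²/nₕ with Wₕ = Nₕ/9756:
  Very large: (8687/9756)²·(1−1725/8687)·26240/1725 = 9.6657373
  Large: (1069/9756)²·(1−55/1069)·65800/55 = 13.624961
  → Var(ȳ_str) = 23.290698.
Var(ȳ_srs) = (1 − 1780/9756)·52540/1780 = 24.13145.
deff = 23.290698 / 24.13145 = 0.9652.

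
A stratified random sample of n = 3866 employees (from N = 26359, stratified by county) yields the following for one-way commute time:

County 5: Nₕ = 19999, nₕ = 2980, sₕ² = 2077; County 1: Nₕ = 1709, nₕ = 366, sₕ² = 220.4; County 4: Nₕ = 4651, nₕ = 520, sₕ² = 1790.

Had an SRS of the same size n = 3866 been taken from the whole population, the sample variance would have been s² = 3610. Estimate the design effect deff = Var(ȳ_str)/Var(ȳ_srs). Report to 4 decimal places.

Var(ȳ_str) = Σ Wₕ²(1−fₕ)sₕ²/nₕ with Wₕ = Nₕ/26359:
  County 5: (19999/26359)²·(1−2980/19999)·2077/2980 = 0.34143237
  County 1: (1709/26359)²·(1−366/1709)·220.4/366 = 0.0019892562
  County 4: (4651/26359)²·(1−520/4651)·1790/520 = 0.095190446
  → Var(ȳ_str) = 0.43861207.
Var(ȳ_srs) = (1 − 3866/26359)·3610/3866 = 0.79682657.
deff = 0.43861207 / 0.79682657 = 0.5504.

0.5504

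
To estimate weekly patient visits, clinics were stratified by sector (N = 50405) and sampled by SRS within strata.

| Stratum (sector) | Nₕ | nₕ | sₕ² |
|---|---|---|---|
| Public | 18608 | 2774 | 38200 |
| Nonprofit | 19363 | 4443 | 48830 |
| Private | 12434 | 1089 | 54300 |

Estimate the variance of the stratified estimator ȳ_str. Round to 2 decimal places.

5.62

Var(ȳ_str) = Σₕ Wₕ²(1 − fₕ)sₕ²/nₕ with Wₕ = Nₕ/N, N = 50405.
Public: Wₕ = 0.36916973; term = 0.36916973²·(1 − 0.14907567)·38200/2774 = 1.5969819.
Nonprofit: Wₕ = 0.38414840; term = 0.38414840²·(1 − 0.22945825)·48830/4443 = 1.2496968.
Private: Wₕ = 0.24668188; term = 0.24668188²·(1 − 0.08758244)·54300/1089 = 2.7684716.
Sum = 5.6151503.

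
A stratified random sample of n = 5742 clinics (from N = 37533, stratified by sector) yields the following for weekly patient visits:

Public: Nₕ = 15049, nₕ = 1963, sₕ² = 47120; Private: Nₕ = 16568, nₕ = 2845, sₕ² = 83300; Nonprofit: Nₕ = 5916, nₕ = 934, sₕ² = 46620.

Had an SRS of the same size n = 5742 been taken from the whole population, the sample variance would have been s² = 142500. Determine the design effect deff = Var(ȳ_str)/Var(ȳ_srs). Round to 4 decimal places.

Var(ȳ_str) = Σ Wₕ²(1−fₕ)sₕ²/nₕ with Wₕ = Nₕ/37533:
  Public: (15049/37533)²·(1−1963/15049)·47120/1963 = 3.3556216
  Private: (16568/37533)²·(1−2845/16568)·83300/2845 = 4.7255822
  Nonprofit: (5916/37533)²·(1−934/5916)·46620/934 = 1.0443131
  → Var(ȳ_str) = 9.1255169.
Var(ȳ_srs) = (1 − 5742/37533)·142500/5742 = 21.020478.
deff = 9.1255169 / 21.020478 = 0.4341.

0.4341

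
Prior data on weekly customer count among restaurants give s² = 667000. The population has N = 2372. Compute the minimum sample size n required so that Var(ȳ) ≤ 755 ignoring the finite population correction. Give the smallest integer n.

Without fpc, n₀ = s²/D = 667000/755 = 883.4437.
Rounding up, n = 884.

884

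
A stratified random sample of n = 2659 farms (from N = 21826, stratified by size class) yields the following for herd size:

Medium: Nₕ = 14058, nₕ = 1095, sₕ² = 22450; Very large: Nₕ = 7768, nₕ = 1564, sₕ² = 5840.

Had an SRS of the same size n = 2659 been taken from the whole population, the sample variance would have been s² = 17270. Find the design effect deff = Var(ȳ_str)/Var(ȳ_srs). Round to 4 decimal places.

1.4413

Var(ȳ_str) = Σ Wₕ²(1−fₕ)sₕ²/nₕ with Wₕ = Nₕ/21826:
  Medium: (14058/21826)²·(1−1095/14058)·22450/1095 = 7.8430139
  Very large: (7768/21826)²·(1−1564/7768)·5840/1564 = 0.37775377
  → Var(ȳ_str) = 8.2207677.
Var(ȳ_srs) = (1 − 2659/21826)·17270/2659 = 5.7036648.
deff = 8.2207677 / 5.7036648 = 1.4413.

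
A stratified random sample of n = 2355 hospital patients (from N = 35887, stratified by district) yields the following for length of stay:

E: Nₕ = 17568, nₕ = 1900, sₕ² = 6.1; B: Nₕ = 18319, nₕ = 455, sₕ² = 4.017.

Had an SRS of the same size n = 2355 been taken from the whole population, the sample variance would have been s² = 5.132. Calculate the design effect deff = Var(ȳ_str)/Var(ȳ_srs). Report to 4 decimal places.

1.4387

Var(ȳ_str) = Σ Wₕ²(1−fₕ)sₕ²/nₕ with Wₕ = Nₕ/35887:
  E: (17568/35887)²·(1−1900/17568)·6.1/1900 = 6.8617961 × 10^-4
  B: (18319/35887)²·(1−455/18319)·4.017/455 = 0.0022433477
  → Var(ȳ_str) = 0.0029295273.
Var(ȳ_srs) = (1 − 2355/35887)·5.132/2355 = 0.0020361888.
deff = 0.0029295273 / 0.0020361888 = 1.4387.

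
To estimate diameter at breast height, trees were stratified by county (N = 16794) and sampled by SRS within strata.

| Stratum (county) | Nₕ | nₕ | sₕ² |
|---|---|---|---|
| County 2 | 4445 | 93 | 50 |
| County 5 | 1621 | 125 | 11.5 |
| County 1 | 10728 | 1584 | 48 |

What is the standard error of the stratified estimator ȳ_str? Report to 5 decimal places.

Var(ȳ_str) = Σₕ Wₕ²(1 − fₕ)sₕ²/nₕ with Wₕ = Nₕ/N, N = 16794.
County 2: Wₕ = 0.26467786; term = 0.26467786²·(1 − 0.02092238)·50/93 = 0.036875627.
County 5: Wₕ = 0.09652257; term = 0.09652257²·(1 − 0.07711289)·11.5/125 = 7.9103216 × 10^-4.
County 1: Wₕ = 0.63879957; term = 0.63879957²·(1 − 0.14765101)·48/1584 = 0.010539809.
Sum = 0.048206468.
SE = √(0.048206468) = 0.21956.

0.21956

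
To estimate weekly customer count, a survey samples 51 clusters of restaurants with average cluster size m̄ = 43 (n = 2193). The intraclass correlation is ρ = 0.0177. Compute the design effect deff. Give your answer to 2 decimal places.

deff = 1 + (43 − 1)·0.0177 = 1 + 0.7434 = 1.7434.

1.74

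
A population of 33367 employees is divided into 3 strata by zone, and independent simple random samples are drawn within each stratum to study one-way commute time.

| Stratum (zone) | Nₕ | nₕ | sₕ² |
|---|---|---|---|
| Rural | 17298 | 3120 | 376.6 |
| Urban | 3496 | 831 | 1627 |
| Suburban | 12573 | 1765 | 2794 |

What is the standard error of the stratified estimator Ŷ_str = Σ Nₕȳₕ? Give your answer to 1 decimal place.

16215.9

Var(Ŷ_str) = Σₕ Nₕ²(1 − fₕ)sₕ²/nₕ.
Rural: 17298²·(1 − 3120/17298)·376.6/3120 = 2.9603059 × 10^7.
Urban: 3496²·(1 − 831/3496)·1627/831 = 1.8241274 × 10^7.
Suburban: 12573²·(1 − 1765/12573)·2794/1765 = 2.1511265 × 10^8.
Sum = 2.6295698 × 10^8.
SE = √(2.6295698 × 10^8) = 16215.9.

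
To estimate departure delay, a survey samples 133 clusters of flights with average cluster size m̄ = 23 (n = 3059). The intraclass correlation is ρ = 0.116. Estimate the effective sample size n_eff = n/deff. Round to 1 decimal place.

deff = 1 + (23 − 1)·0.116 = 1 + 2.552 = 3.552.
n_eff = 3059 / 3.552 = 861.2.

861.2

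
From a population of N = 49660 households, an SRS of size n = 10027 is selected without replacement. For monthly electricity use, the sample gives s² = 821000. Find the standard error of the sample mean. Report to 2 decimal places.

Under SRS without replacement, Var(ȳ) = (1 − f)·s²/n with f = n/N = 10027/49660 = 0.20191301.
Var(ȳ) = (1 − 0.20191301)·821000/10027 = 0.79808699·81.878927 = 65.346506.
SE(ȳ) = √(65.346506) = 8.08.

8.08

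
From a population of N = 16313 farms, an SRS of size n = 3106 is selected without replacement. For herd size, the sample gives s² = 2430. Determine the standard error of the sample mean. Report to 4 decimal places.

0.7959

Under SRS without replacement, Var(ȳ) = (1 − f)·s²/n with f = n/N = 3106/16313 = 0.19040029.
Var(ȳ) = (1 − 0.19040029)·2430/3106 = 0.80959971·0.78235673 = 0.63339578.
SE(ȳ) = √(0.63339578) = 0.7959.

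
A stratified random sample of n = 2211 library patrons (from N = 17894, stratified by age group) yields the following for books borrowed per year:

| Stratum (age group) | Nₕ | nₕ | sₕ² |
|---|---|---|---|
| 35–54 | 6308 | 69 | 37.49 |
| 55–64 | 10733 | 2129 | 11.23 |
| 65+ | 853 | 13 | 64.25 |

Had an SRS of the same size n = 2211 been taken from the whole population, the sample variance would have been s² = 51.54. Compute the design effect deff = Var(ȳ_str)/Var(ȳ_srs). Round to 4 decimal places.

3.8845

Var(ȳ_str) = Σ Wₕ²(1−fₕ)sₕ²/nₕ with Wₕ = Nₕ/17894:
  35–54: (6308/17894)²·(1−69/6308)·37.49/69 = 0.066781805
  55–64: (10733/17894)²·(1−2129/10733)·11.23/2129 = 0.0015212856
  65+: (853/17894)²·(1−13/853)·64.25/13 = 0.011059697
  → Var(ȳ_str) = 0.079362788.
Var(ȳ_srs) = (1 − 2211/17894)·51.54/2211 = 0.020430424.
deff = 0.079362788 / 0.020430424 = 3.8845.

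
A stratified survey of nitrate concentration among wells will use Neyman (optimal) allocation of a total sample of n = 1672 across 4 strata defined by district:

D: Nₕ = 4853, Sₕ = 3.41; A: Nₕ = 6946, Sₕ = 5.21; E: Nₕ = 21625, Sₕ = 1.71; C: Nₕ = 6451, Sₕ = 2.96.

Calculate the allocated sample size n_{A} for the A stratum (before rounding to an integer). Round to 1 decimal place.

Neyman allocation: nₕ = n·NₕSₕ / Σⱼ NⱼSⱼ.
Σ NⱼSⱼ = 4853·3.41 + 6946·5.21 + 21625·1.71 + 6451·2.96 = 108811.1.
n_{A} = 1672·6946·5.21 / 108811.1 = 556.1.

556.1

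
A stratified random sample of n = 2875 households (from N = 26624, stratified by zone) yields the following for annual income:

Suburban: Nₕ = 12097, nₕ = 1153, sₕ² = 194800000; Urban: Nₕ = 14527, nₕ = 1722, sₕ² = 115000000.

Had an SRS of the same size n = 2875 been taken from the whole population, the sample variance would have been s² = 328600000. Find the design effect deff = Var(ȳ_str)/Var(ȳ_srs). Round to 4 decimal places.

Var(ȳ_str) = Σ Wₕ²(1−fₕ)sₕ²/nₕ with Wₕ = Nₕ/26624:
  Suburban: (12097/26624)²·(1−1153/12097)·194800000/1153 = 31554.899
  Urban: (14527/26624)²·(1−1722/14527)·115000000/1722 = 17525.629
  → Var(ȳ_str) = 49080.528.
Var(ȳ_srs) = (1 − 2875/26624)·328600000/2875 = 101953.4.
deff = 49080.528 / 101953.4 = 0.4814.

0.4814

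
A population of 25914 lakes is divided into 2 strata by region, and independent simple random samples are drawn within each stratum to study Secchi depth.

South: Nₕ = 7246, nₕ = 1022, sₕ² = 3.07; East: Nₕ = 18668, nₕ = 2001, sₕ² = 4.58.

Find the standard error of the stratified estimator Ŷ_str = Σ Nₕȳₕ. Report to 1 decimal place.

920.7

Var(Ŷ_str) = Σₕ Nₕ²(1 − fₕ)sₕ²/nₕ.
South: 7246²·(1 − 1022/7246)·3.07/1022 = 135473.83.
East: 18668²·(1 − 2001/18668)·4.58/2001 = 712153.51.
Sum = 847627.34.
SE = √(847627.34) = 920.7.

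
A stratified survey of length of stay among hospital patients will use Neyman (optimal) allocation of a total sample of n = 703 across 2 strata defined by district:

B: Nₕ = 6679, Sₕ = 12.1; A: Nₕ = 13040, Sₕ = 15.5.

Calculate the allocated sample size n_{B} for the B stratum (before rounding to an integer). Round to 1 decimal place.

Neyman allocation: nₕ = n·NₕSₕ / Σⱼ NⱼSⱼ.
Σ NⱼSⱼ = 6679·12.1 + 13040·15.5 = 282935.9.
n_{B} = 703·6679·12.1 / 282935.9 = 200.8.

200.8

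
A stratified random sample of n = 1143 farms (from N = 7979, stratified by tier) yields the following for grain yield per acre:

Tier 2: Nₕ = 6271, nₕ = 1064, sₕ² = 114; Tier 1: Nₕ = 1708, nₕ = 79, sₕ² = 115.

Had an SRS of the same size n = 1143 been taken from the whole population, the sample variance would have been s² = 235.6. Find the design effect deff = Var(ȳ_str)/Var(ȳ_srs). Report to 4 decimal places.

0.6714

Var(ȳ_str) = Σ Wₕ²(1−fₕ)sₕ²/nₕ with Wₕ = Nₕ/7979:
  Tier 2: (6271/7979)²·(1−1064/6271)·114/1064 = 0.054952907
  Tier 1: (1708/7979)²·(1−79/1708)·115/79 = 0.063618404
  → Var(ȳ_str) = 0.11857131.
Var(ȳ_srs) = (1 − 1143/7979)·235.6/1143 = 0.17659672.
deff = 0.11857131 / 0.17659672 = 0.6714.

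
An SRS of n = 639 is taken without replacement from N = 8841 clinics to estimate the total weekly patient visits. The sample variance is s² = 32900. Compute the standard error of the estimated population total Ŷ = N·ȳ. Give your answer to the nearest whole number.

61102

Var(Ŷ) = N²·Var(ȳ) = N²·(1 − n/N)·s²/n.
f = 639/8841 = 0.07227689; Var(ȳ) = 0.92772311·32900/639 = 47.765399.
Var(Ŷ) = 8841² · 47.765399 = 3.7335003 × 10^9.
SE(Ŷ) = √(3.7335003 × 10^9) = 61102.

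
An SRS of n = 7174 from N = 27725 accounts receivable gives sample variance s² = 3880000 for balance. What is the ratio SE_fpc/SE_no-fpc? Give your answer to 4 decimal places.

0.8610

f = n/N = 7174/27725 = 0.25875564.
SE_no-fpc = √(s²/n) = 23.256008; SE_fpc = √((1−f)s²/n) = 20.022388.
Ratio = √(1−f) = 0.86095549.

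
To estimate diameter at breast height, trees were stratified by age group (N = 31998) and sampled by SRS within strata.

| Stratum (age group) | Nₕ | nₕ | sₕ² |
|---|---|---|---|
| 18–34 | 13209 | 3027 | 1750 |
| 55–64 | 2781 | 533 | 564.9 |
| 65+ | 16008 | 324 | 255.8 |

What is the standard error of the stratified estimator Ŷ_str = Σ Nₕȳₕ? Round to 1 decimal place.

16810.8

Var(Ŷ_str) = Σₕ Nₕ²(1 − fₕ)sₕ²/nₕ.
18–34: 13209²·(1 − 3027/13209)·1750/3027 = 7.775506 × 10^7.
55–64: 2781²·(1 − 533/2781)·564.9/533 = 6.6258509 × 10^6.
65+: 16008²·(1 − 324/16008)·255.8/324 = 1.982209 × 10^8.
Sum = 2.8260181 × 10^8.
SE = √(2.8260181 × 10^8) = 16810.8.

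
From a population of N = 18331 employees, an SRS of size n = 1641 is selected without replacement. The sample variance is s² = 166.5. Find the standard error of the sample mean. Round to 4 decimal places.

Under SRS without replacement, Var(ȳ) = (1 − f)·s²/n with f = n/N = 1641/18331 = 0.08952048.
Var(ȳ) = (1 − 0.08952048)·166.5/1641 = 0.91047952·0.10146252 = 0.092379549.
SE(ȳ) = √(0.092379549) = 0.3039.

0.3039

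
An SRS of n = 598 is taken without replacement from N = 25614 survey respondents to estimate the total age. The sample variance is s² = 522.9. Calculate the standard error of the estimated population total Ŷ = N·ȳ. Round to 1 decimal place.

Var(Ŷ) = N²·Var(ȳ) = N²·(1 − n/N)·s²/n.
f = 598/25614 = 0.02334661; Var(ȳ) = 0.97665339·522.9/598 = 0.8540001.
Var(Ŷ) = 25614² · 0.8540001 = 5.6028982 × 10^8.
SE(Ŷ) = √(5.6028982 × 10^8) = 23670.4.

23670.4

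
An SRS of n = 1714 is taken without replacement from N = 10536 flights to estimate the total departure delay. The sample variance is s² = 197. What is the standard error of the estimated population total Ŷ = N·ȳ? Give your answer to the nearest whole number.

3269

Var(Ŷ) = N²·Var(ȳ) = N²·(1 − n/N)·s²/n.
f = 1714/10536 = 0.16268033; Var(ȳ) = 0.83731967·197/1714 = 0.096238025.
Var(Ŷ) = 10536² · 0.096238025 = 1.0683123 × 10^7.
SE(Ŷ) = √(1.0683123 × 10^7) = 3269.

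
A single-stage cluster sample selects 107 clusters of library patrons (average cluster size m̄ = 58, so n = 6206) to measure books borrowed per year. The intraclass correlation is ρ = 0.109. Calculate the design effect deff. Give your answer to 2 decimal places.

7.21

deff = 1 + (58 − 1)·0.109 = 1 + 6.213 = 7.213.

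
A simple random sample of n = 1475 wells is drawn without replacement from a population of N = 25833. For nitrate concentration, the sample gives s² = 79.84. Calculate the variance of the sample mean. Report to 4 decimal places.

Under SRS without replacement, Var(ȳ) = (1 − f)·s²/n with f = n/N = 1475/25833 = 0.05709751.
Var(ȳ) = (1 − 0.05709751)·79.84/1475 = 0.94290249·0.054128814 = 0.051038193.

0.0510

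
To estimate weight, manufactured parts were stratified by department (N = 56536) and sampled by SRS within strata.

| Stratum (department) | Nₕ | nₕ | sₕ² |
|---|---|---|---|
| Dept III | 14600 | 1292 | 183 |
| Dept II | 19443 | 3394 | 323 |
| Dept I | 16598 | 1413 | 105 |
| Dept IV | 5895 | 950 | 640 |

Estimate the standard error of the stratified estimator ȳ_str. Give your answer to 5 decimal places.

0.17293

Var(ȳ_str) = Σₕ Wₕ²(1 − fₕ)sₕ²/nₕ with Wₕ = Nₕ/N, N = 56536.
Dept III: Wₕ = 0.25824254; term = 0.25824254²·(1 − 0.08849315)·183/1292 = 0.0086100182.
Dept II: Wₕ = 0.34390477; term = 0.34390477²·(1 − 0.17456154)·323/3394 = 0.0092907715.
Dept I: Wₕ = 0.29358285; term = 0.29358285²·(1 − 0.08513074)·105/1413 = 0.0058595942.
Dept IV: Wₕ = 0.10426985; term = 0.10426985²·(1 − 0.16115352)·640/950 = 0.0061440723.
Sum = 0.029904456.
SE = √(0.029904456) = 0.17293.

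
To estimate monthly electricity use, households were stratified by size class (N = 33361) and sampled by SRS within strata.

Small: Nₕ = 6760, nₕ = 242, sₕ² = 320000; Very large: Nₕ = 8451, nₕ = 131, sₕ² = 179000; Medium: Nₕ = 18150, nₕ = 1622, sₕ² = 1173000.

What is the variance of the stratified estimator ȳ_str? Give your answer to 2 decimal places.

333.60

Var(ȳ_str) = Σₕ Wₕ²(1 − fₕ)sₕ²/nₕ with Wₕ = Nₕ/N, N = 33361.
Small: Wₕ = 0.20263182; term = 0.20263182²·(1 − 0.03579882)·320000/242 = 52.350103.
Very large: Wₕ = 0.25331974; term = 0.25331974²·(1 − 0.01550112)·179000/131 = 86.324693.
Medium: Wₕ = 0.54404844; term = 0.54404844²·(1 − 0.08936639)·1173000/1622 = 194.9243.
Sum = 333.5991.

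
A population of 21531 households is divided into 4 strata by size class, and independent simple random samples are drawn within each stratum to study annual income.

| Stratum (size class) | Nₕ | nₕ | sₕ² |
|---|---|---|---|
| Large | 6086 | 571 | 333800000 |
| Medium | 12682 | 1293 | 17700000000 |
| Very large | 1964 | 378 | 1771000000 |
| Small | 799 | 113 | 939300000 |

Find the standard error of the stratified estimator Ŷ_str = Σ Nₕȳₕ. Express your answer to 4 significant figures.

4.490 × 10^7

Var(Ŷ_str) = Σₕ Nₕ²(1 − fₕ)sₕ²/nₕ.
Large: 6086²·(1 − 571/6086)·333800000/571 = 1.9621296 × 10^13.
Medium: 12682²·(1 − 1293/12682)·17700000000/1293 = 1.9771885 × 10^15.
Very large: 1964²·(1 − 378/1964)·1771000000/378 = 1.4593902 × 10^13.
Small: 799²·(1 − 113/799)·939300000/113 = 4.556137 × 10^12.
Sum = 2.0159598 × 10^15.
SE = √(2.0159598 × 10^15) = 4.490 × 10^7.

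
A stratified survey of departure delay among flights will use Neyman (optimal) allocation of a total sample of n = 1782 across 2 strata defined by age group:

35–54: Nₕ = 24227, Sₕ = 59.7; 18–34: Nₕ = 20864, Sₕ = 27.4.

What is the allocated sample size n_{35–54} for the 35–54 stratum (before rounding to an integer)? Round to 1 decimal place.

1277.2

Neyman allocation: nₕ = n·NₕSₕ / Σⱼ NⱼSⱼ.
Σ NⱼSⱼ = 24227·59.7 + 20864·27.4 = 2.0180255 × 10^6.
n_{35–54} = 1782·24227·59.7 / (2.0180255 × 10^6) = 1277.2.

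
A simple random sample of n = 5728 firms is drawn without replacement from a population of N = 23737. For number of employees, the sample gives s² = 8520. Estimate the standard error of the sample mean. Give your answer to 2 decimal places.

Under SRS without replacement, Var(ȳ) = (1 − f)·s²/n with f = n/N = 5728/23737 = 0.24131103.
Var(ȳ) = (1 − 0.24131103)·8520/5728 = 0.75868897·1.4874302 = 1.1284969.
SE(ȳ) = √(1.1284969) = 1.06.

1.06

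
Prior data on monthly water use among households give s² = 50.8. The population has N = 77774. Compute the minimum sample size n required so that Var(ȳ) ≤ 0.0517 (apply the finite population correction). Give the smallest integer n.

971

Without fpc, n₀ = s²/D = 50.8/0.0517 = 982.5919.
With fpc, (1 − n/N)·s²/n ≤ D requires n ≥ n₀/(1 + n₀/N) = 982.5919/(1 + 982.5919/77774) = 970.3328.
Rounding up, n = 971.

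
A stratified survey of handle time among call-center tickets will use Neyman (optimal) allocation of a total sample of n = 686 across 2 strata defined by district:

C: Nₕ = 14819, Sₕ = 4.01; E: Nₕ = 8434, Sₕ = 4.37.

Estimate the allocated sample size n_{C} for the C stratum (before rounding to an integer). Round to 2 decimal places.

423.40

Neyman allocation: nₕ = n·NₕSₕ / Σⱼ NⱼSⱼ.
Σ NⱼSⱼ = 14819·4.01 + 8434·4.37 = 96280.77.
n_{C} = 686·14819·4.01 / 96280.77 = 423.40.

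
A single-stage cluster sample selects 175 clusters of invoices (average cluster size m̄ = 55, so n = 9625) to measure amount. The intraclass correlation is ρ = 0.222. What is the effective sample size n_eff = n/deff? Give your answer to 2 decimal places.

deff = 1 + (55 − 1)·0.222 = 1 + 11.988 = 12.988.
n_eff = 9625 / 12.988 = 741.07.

741.07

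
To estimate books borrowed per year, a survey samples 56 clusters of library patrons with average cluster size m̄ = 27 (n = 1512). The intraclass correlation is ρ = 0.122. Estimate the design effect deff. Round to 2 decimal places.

deff = 1 + (27 − 1)·0.122 = 1 + 3.172 = 4.172.

4.17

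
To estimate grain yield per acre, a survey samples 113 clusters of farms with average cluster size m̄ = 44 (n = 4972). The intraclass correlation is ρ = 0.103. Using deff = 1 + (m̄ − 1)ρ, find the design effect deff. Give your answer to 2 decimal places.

5.43

deff = 1 + (44 − 1)·0.103 = 1 + 4.429 = 5.429.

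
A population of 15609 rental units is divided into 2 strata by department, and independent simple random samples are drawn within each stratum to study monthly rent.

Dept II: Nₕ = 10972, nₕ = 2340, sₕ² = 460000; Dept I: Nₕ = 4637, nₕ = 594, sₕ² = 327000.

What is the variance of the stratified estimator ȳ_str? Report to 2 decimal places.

118.78

Var(ȳ_str) = Σₕ Wₕ²(1 − fₕ)sₕ²/nₕ with Wₕ = Nₕ/N, N = 15609.
Dept II: Wₕ = 0.70292780; term = 0.70292780²·(1 − 0.21327014)·460000/2340 = 76.416835.
Dept I: Wₕ = 0.29707220; term = 0.29707220²·(1 − 0.12810006)·327000/594 = 42.359613.
Sum = 118.77645.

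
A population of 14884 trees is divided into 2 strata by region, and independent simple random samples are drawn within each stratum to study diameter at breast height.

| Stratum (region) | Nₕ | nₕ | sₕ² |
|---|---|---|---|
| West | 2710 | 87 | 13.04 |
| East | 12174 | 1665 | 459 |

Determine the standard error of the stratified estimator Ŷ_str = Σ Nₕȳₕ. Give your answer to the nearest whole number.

6028

Var(Ŷ_str) = Σₕ Nₕ²(1 − fₕ)sₕ²/nₕ.
West: 2710²·(1 − 87/2710)·13.04/87 = 1.0654325 × 10^6.
East: 12174²·(1 − 1665/12174)·459/1665 = 3.5268999 × 10^7.
Sum = 3.6334432 × 10^7.
SE = √(3.6334432 × 10^7) = 6028.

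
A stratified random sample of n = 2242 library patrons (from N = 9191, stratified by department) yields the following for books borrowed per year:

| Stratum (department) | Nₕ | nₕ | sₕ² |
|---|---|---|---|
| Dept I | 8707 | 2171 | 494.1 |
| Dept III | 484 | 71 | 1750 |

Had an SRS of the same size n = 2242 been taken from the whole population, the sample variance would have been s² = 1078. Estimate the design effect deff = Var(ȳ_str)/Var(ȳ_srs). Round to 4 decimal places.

Var(ȳ_str) = Σ Wₕ²(1−fₕ)sₕ²/nₕ with Wₕ = Nₕ/9191:
  Dept I: (8707/9191)²·(1−2171/8707)·494.1/2171 = 0.15332398
  Dept III: (484/9191)²·(1−71/484)·1750/71 = 0.058324306
  → Var(ȳ_str) = 0.21164829.
Var(ȳ_srs) = (1 − 2242/9191)·1078/2242 = 0.36353204.
deff = 0.21164829 / 0.36353204 = 0.5822.

0.5822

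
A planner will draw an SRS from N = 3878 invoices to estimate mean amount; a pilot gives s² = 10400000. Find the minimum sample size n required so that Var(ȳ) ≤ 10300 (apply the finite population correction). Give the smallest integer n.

Without fpc, n₀ = s²/D = 10400000/10300 = 1009.7087.
With fpc, (1 − n/N)·s²/n ≤ D requires n ≥ n₀/(1 + n₀/N) = 1009.7087/(1 + 1009.7087/3878) = 801.1219.
Rounding up, n = 802.

802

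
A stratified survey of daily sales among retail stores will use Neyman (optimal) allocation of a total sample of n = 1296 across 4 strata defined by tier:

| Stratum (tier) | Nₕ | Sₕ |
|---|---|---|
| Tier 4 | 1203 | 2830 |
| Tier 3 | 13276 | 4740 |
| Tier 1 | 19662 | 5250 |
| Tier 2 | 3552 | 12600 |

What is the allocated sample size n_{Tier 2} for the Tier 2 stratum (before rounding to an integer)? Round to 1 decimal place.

Neyman allocation: nₕ = n·NₕSₕ / Σⱼ NⱼSⱼ.
Σ NⱼSⱼ = 1203·2830 + 13276·4740 + 19662·5250 + 3552·12600 = 2.1431343 × 10^8.
n_{Tier 2} = 1296·3552·12600 / (2.1431343 × 10^8) = 270.6.

270.6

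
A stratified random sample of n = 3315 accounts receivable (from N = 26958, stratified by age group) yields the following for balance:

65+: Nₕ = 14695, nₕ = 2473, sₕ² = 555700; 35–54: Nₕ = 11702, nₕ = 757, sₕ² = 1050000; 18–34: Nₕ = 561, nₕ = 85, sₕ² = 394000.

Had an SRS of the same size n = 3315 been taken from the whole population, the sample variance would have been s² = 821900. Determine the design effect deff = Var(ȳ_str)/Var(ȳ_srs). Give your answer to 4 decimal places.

Var(ȳ_str) = Σ Wₕ²(1−fₕ)sₕ²/nₕ with Wₕ = Nₕ/26958:
  65+: (14695/26958)²·(1−2473/14695)·555700/2473 = 55.533214
  35–54: (11702/26958)²·(1−757/11702)·1050000/757 = 244.4522
  18–34: (561/26958)²·(1−85/561)·394000/85 = 1.703224
  → Var(ȳ_str) = 301.68864.
Var(ȳ_srs) = (1 − 3315/26958)·821900/3315 = 217.44547.
deff = 301.68864 / 217.44547 = 1.3874.

1.3874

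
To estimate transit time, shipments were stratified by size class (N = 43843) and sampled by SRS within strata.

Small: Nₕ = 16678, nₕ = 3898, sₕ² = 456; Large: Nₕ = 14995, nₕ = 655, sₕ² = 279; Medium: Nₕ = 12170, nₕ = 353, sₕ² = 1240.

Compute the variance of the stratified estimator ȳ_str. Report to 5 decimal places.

Var(ȳ_str) = Σₕ Wₕ²(1 − fₕ)sₕ²/nₕ with Wₕ = Nₕ/N, N = 43843.
Small: Wₕ = 0.38040280; term = 0.38040280²·(1 − 0.23372107)·456/3898 = 0.012971712.
Large: Wₕ = 0.34201583; term = 0.34201583²·(1 − 0.04368123)·279/655 = 0.047649462.
Medium: Wₕ = 0.27758137; term = 0.27758137²·(1 − 0.02900575)·1240/353 = 0.26281144.
Sum = 0.32343261.

0.32343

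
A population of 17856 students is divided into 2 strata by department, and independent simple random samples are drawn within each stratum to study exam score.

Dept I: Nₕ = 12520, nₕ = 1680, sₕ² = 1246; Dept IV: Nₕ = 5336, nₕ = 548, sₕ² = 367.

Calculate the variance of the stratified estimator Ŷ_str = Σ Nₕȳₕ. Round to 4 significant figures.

1.178 × 10^8

Var(Ŷ_str) = Σₕ Nₕ²(1 − fₕ)sₕ²/nₕ.
Dept I: 12520²·(1 − 1680/12520)·1246/1680 = 1.0065663 × 10^8.
Dept IV: 5336²·(1 − 548/5336)·367/548 = 1.7110215 × 10^7.
Sum = 1.1776685 × 10^8.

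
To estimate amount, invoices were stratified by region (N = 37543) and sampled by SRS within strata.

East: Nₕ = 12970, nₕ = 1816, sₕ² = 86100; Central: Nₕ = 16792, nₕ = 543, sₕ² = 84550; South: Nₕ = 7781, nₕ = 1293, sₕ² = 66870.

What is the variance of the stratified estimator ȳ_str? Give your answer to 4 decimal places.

36.8615

Var(ȳ_str) = Σₕ Wₕ²(1 − fₕ)sₕ²/nₕ with Wₕ = Nₕ/N, N = 37543.
East: Wₕ = 0.34547053; term = 0.34547053²·(1 − 0.14001542)·86100/1816 = 4.8663123.
Central: Wₕ = 0.44727379; term = 0.44727379²·(1 − 0.03233683)·84550/543 = 30.142891.
South: Wₕ = 0.20725568; term = 0.20725568²·(1 − 0.16617401)·66870/1293 = 1.8523417.
Sum = 36.861545.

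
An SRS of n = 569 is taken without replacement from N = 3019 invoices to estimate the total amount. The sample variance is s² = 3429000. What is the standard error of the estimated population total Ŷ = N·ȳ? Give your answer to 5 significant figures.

Var(Ŷ) = N²·Var(ȳ) = N²·(1 − n/N)·s²/n.
f = 569/3019 = 0.18847300; Var(ȳ) = 0.81152700·3429000/569 = 4890.5555.
Var(Ŷ) = 3019² · 4890.5555 = 4.4574288 × 10^10.
SE(Ŷ) = √(4.4574288 × 10^10) = 211130.

211130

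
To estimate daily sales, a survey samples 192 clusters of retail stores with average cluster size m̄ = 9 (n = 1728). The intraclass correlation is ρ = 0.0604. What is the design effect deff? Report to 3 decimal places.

deff = 1 + (9 − 1)·0.0604 = 1 + 0.4832 = 1.4832.

1.483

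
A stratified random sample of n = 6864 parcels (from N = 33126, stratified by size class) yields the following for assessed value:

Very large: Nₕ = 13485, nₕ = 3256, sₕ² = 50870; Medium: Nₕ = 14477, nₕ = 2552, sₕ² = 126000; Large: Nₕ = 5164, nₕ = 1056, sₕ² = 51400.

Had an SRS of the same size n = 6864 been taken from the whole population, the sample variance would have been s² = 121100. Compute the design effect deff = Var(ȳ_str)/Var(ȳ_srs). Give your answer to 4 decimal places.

0.7630

Var(ȳ_str) = Σ Wₕ²(1−fₕ)sₕ²/nₕ with Wₕ = Nₕ/33126:
  Very large: (13485/33126)²·(1−3256/13485)·50870/3256 = 1.9639186
  Medium: (14477/33126)²·(1−2552/14477)·126000/2552 = 7.7676356
  Large: (5164/33126)²·(1−1056/5164)·51400/1056 = 0.94097454
  → Var(ȳ_str) = 10.672529.
Var(ȳ_srs) = (1 − 6864/33126)·121100/6864 = 13.987035.
deff = 10.672529 / 13.987035 = 0.7630.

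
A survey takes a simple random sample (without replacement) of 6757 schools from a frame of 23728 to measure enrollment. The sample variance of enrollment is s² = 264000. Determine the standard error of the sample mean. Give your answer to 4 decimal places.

5.2863

Under SRS without replacement, Var(ȳ) = (1 − f)·s²/n with f = n/N = 6757/23728 = 0.28476905.
Var(ȳ) = (1 − 0.28476905)·264000/6757 = 0.71523095·39.070593 = 27.944498.
SE(ȳ) = √(27.944498) = 5.2863.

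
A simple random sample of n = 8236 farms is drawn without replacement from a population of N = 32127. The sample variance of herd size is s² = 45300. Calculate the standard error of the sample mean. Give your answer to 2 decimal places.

2.02

Under SRS without replacement, Var(ȳ) = (1 − f)·s²/n with f = n/N = 8236/32127 = 0.25635758.
Var(ȳ) = (1 − 0.25635758)·45300/8236 = 0.74364242·5.5002428 = 4.0902139.
SE(ȳ) = √(4.0902139) = 2.02.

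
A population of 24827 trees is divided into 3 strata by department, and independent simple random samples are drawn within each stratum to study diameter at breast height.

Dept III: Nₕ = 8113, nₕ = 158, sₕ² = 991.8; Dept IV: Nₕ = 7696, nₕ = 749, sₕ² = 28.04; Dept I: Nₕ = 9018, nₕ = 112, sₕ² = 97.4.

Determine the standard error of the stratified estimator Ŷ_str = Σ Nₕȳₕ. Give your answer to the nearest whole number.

Var(Ŷ_str) = Σₕ Nₕ²(1 − fₕ)sₕ²/nₕ.
Dept III: 8113²·(1 − 158/8113)·991.8/158 = 4.0512466 × 10^8.
Dept IV: 7696²·(1 − 749/7696)·28.04/749 = 2.0015136 × 10^6.
Dept I: 9018²·(1 − 112/9018)·97.4/112 = 6.9844764 × 10^7.
Sum = 4.7697094 × 10^8.
SE = √(4.7697094 × 10^8) = 21840.

21840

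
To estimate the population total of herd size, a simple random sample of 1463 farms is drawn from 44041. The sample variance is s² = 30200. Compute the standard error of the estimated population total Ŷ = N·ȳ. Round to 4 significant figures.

196700

Var(Ŷ) = N²·Var(ȳ) = N²·(1 − n/N)·s²/n.
f = 1463/44041 = 0.03321905; Var(ȳ) = 0.96678095·30200/1463 = 19.956791.
Var(Ŷ) = 44041² · 19.956791 = 3.8708385 × 10^10.
SE(Ŷ) = √(3.8708385 × 10^10) = 196700.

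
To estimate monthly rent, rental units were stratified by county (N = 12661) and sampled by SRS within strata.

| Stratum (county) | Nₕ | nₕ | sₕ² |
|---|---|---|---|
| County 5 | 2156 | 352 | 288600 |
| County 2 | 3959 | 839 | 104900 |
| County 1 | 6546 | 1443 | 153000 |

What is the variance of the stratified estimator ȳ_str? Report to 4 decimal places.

51.6222

Var(ȳ_str) = Σₕ Wₕ²(1 − fₕ)sₕ²/nₕ with Wₕ = Nₕ/N, N = 12661.
County 5: Wₕ = 0.17028671; term = 0.17028671²·(1 − 0.16326531)·288600/352 = 19.893122.
County 2: Wₕ = 0.31269252; term = 0.31269252²·(1 − 0.21192220)·104900/839 = 9.6342432.
County 1: Wₕ = 0.51702077; term = 0.51702077²·(1 − 0.22043996)·153000/1443 = 22.094829.
Sum = 51.622194.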